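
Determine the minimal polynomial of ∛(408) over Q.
m_α(x) = x^3 - 408

α satisfies α^3 = 408, so x^3 - 408 annihilates α. By the rational root test, a rational root p/q (in lowest terms) of x^3 - 408 would satisfy p^3 = 408 q^3, forcing q = 1 and p^3 = 408; but 408 is not a perfect cube, contradiction. A monic cubic over Q with no rational root is irreducible (any nontrivial factorization would include a linear factor). Hence x^3 - 408 is the minimal polynomial of α, and in particular [Q(α):Q] = 3.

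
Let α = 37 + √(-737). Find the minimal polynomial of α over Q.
m_α(x) = x^2 - 74x + 2106

From α - 37 = √(-737), squaring gives (α - 37)^2 = -737, i.e. α^2 - 74α + 1369 = -737, so α^2 - 74α + 2106 = 0. The discriminant of x^2 - 74x + 2106 is (-74)^2 - 4·(2106) = 5476 - 8424 = -2948, and 4·(-737) is not a perfect square in Q since -737 is squarefree and ≠ 1. Hence x^2 - 74x + 2106 is irreducible over Q and is the minimal polynomial of α.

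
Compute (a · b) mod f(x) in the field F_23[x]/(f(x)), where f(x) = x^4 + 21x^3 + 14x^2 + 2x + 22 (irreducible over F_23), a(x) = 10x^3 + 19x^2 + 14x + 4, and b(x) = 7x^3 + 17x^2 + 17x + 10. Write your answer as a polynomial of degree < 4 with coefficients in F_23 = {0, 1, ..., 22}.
a · b ≡ 10x^3 + 13x^2 + 2x + 8 (mod f(x))

Multiply in F_23[x]: a(x)·b(x) = (10x^3 + 19x^2 + 14x + 4)·(7x^3 + 17x^2 + 17x + 10) = x^6 + 4x^5 + 16x^4 + 22x^3 + 13x^2 + x + 17. This has degree ≥ 4, so divide by f(x) over F_23: x^6 + 4x^5 + 16x^4 + 22x^3 + 13x^2 + x + 17 = (x^2 + 6x + 14)·(x^4 + 21x^3 + 14x^2 + 2x + 22) + (10x^3 + 13x^2 + 2x + 8). Hence a·b ≡ 10x^3 + 13x^2 + 2x + 8 (mod f). (F_23[x]/(f) is a field with 23^4 = 279841 elements since f is irreducible of degree 4.)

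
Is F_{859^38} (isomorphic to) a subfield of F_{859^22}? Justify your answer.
No: F_{859^38} is not a subfield of F_{859^22}

F_{p^m} embeds in F_{p^n} iff m | n. Here 38 ∤ 22 (since 22 = 0·38 + 22 with remainder 22 ≠ 0), so F_{859^38} is not a subfield of F_{859^22}. Equivalently: if it were, the tower law would give 38 = [F_{859^38}:F_859] dividing [F_{859^22}:F_859] = 22, contradiction.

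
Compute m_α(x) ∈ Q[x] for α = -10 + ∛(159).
m_α(x) = x^3 + 30x^2 + 300x + 841

Set β = α + 10 = ∛(159), so β^3 = 159. Then (α + 10)^3 - 159 = 0, i.e. α is a root of g(x) = (x + 10)^3 - 159 = x^3 + 30x^2 + 300x + 841. Since g(x) = h(x + 10) where h(x) = x^3 - 159, and h is irreducible over Q (because 159 is not a perfect cube, so h has no rational root, and a monic cubic with no rational root is irreducible), g is also irreducible (irreducibility is preserved under the substitution x → x + 10). Hence m_α(x) = x^3 + 30x^2 + 300x + 841.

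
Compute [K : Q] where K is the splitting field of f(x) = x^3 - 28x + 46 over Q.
[K : Q] = 6

By the rational root test, any rational root of the monic integer polynomial f(x) = x^3 - 28x + 46 must be an integer dividing the constant term 46, i.e. one of ±{1, 2, 23, 46}. Evaluating: f(1) = 19, f(-1) = 73, f(2) = -2, f(-2) = 94, f(23) = 11569, f(-23) = -11477, f(46) = 96094, f(-46) = -96002; none is 0, so f has no rational root and is therefore irreducible over Q (a cubic with no linear factor over a field is irreducible). For an irreducible cubic, the Galois group is A_3 or S_3 according as the discriminant disc(f) = -4a^3 - 27b^2 = -4·(-28)^3 - 27·(46)^2 = 30676 is or is not a square in Q. Here disc(f) = 30676 is not a perfect square in Q, so the Galois group of f over Q is not contained in A_3 and must be all of S_3. The splitting field has degree |S_3| = 6 over Q, so [K : Q] = 6.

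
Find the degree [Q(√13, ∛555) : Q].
[Q(√13, ∛555) : Q] = 6

Let L = Q(√13, ∛555). Since Q(√13) ⊂ L and [Q(√13):Q] = 2, the tower law gives 2 | [L:Q]. Likewise Q(∛555) ⊂ L with [Q(∛555):Q] = 3 (because 555 is not a perfect cube), so 3 | [L:Q]. As gcd(2,3) = 1, [L:Q] is divisible by 6. Conversely L is generated over Q by √13 and ∛555, so [L:Q] ≤ 2·3 = 6. Therefore [Q(√13, ∛555) : Q] = 6.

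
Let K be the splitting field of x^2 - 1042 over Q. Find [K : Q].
[K : Q] = 2

f(x) = x^2 - 1042 factors as (x - √1042)(x + √1042). The splitting field is K = Q(√1042). Since 1042 is squarefree and > 1, it is not a perfect square, so x^2 - 1042 is irreducible over Q and [Q(√1042) : Q] = 2. Hence [K : Q] = 2.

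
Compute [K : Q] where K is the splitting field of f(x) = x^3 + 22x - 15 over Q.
[K : Q] = 6

By the rational root test, any rational root of the monic integer polynomial f(x) = x^3 + 22x - 15 must be an integer dividing the constant term -15, i.e. one of ±{1, 3, 5, 15}. Evaluating: f(1) = 8, f(-1) = -38, f(3) = 78, f(-3) = -108, f(5) = 220, f(-5) = -250, f(15) = 3690, f(-15) = -3720; none is 0, so f has no rational root and is therefore irreducible over Q (a cubic with no linear factor over a field is irreducible). For an irreducible cubic, the Galois group is A_3 or S_3 according as the discriminant disc(f) = -4a^3 - 27b^2 = -4·(22)^3 - 27·(-15)^2 = -48667 is or is not a square in Q. Here disc(f) = -48667 is not a perfect square in Q, so the Galois group of f over Q is not contained in A_3 and must be all of S_3. The splitting field has degree |S_3| = 6 over Q, so [K : Q] = 6.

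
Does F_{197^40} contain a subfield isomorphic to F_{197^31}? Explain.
No: F_{197^31} is not a subfield of F_{197^40}

F_{p^m} embeds in F_{p^n} iff m | n. Here 31 ∤ 40 (since 40 = 1·31 + 9 with remainder 9 ≠ 0), so F_{197^31} is not a subfield of F_{197^40}. Equivalently: if it were, the tower law would give 31 = [F_{197^31}:F_197] dividing [F_{197^40}:F_197] = 40, contradiction.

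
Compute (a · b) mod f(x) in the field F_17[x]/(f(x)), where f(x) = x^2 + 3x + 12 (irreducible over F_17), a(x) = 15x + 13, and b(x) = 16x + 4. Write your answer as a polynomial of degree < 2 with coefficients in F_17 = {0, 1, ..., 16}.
a · b ≡ 7x + 11 (mod f(x))

Multiply in F_17[x]: a(x)·b(x) = (15x + 13)·(16x + 4) = 2x^2 + 13x + 1. This has degree ≥ 2, so divide by f(x) over F_17: 2x^2 + 13x + 1 = (2)·(x^2 + 3x + 12) + (7x + 11). Hence a·b ≡ 7x + 11 (mod f). (F_17[x]/(f) is a field with 17^2 = 289 elements since f is irreducible of degree 2.)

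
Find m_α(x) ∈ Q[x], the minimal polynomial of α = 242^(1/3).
m_α(x) = x^3 - 242

α satisfies α^3 = 242, so x^3 - 242 annihilates α. By the rational root test, a rational root p/q (in lowest terms) of x^3 - 242 would satisfy p^3 = 242 q^3, forcing q = 1 and p^3 = 242; but 242 is not a perfect cube, contradiction. A monic cubic over Q with no rational root is irreducible (any nontrivial factorization would include a linear factor). Hence x^3 - 242 is the minimal polynomial of α, and in particular [Q(α):Q] = 3.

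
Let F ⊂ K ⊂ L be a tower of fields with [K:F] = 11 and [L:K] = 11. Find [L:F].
[L:F] = 121

The tower law says that for any tower of field extensions F ⊂ K ⊂ L with finite degrees, [L:F] = [L:K] · [K:F]. Here this gives [L:F] = 11 · 11 = 121.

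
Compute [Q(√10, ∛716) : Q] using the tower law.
[Q(√10, ∛716) : Q] = 6

Let L = Q(√10, ∛716). Since Q(√10) ⊂ L and [Q(√10):Q] = 2, the tower law gives 2 | [L:Q]. Likewise Q(∛716) ⊂ L with [Q(∛716):Q] = 3 (because 716 is not a perfect cube), so 3 | [L:Q]. As gcd(2,3) = 1, [L:Q] is divisible by 6. Conversely L is generated over Q by √10 and ∛716, so [L:Q] ≤ 2·3 = 6. Therefore [Q(√10, ∛716) : Q] = 6.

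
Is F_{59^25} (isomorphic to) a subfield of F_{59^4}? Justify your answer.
No: F_{59^25} is not a subfield of F_{59^4}

F_{p^m} embeds in F_{p^n} iff m | n. Here 25 ∤ 4 (since 4 = 0·25 + 4 with remainder 4 ≠ 0), so F_{59^25} is not a subfield of F_{59^4}. Equivalently: if it were, the tower law would give 25 = [F_{59^25}:F_59] dividing [F_{59^4}:F_59] = 4, contradiction.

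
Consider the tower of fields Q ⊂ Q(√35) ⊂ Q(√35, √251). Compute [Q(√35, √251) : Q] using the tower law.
[Q(√35, √251) : Q] = 4

[Q(√35):Q] = 2 (min poly x^2 - 35, irreducible since 35 is squarefree > 1). For the top step, suppose √251 ∈ Q(√35), say √251 = c + d√35 with c, d ∈ Q. Squaring: 251 = c^2 + 35d^2 + 2cd√35. Since √35 ∉ Q this forces 2cd = 0. If d = 0 then √251 = c ∈ Q, contradicting 251 squarefree > 1. If c = 0 then 251 = 35d^2, so 35·251 = (35d)^2 is a perfect square in Q — but 35·251 = 8785 is not a perfect square (since 35 and 251 are distinct squarefree integers). Contradiction. Hence √251 ∉ Q(√35), so x^2 - 251 stays irreducible over Q(√35) and [Q(√35, √251) : Q(√35)] = 2. By the tower law, [Q(√35, √251) : Q] = 2 · 2 = 4.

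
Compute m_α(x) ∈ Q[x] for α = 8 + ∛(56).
m_α(x) = x^3 - 24x^2 + 192x - 568

Set β = α - 8 = ∛(56), so β^3 = 56. Then (α - 8)^3 - 56 = 0, i.e. α is a root of g(x) = (x - 8)^3 - 56 = x^3 - 24x^2 + 192x - 568. Since g(x) = h(x - 8) where h(x) = x^3 - 56, and h is irreducible over Q (because 56 is not a perfect cube, so h has no rational root, and a monic cubic with no rational root is irreducible), g is also irreducible (irreducibility is preserved under the substitution x → x - 8). Hence m_α(x) = x^3 - 24x^2 + 192x - 568.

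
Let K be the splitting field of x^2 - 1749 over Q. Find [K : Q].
[K : Q] = 2

f(x) = x^2 - 1749 factors as (x - √1749)(x + √1749). The splitting field is K = Q(√1749). Since 1749 is squarefree and > 1, it is not a perfect square, so x^2 - 1749 is irreducible over Q and [Q(√1749) : Q] = 2. Hence [K : Q] = 2.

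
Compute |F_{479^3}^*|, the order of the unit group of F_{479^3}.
|F_{479^3}^*| = 109902238

F_{479^3} has 479^3 = 109902239 elements; its multiplicative group consists of all nonzero elements, so |F_{479^3}^*| = 109902239 - 1 = 109902238. (It is cyclic since any finite subgroup of the multiplicative group of a field is cyclic.)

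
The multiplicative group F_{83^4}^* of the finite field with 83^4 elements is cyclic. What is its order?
|F_{83^4}^*| = 47458320

F_{83^4} has 83^4 = 47458321 elements; its multiplicative group consists of all nonzero elements, so |F_{83^4}^*| = 47458321 - 1 = 47458320. (It is cyclic since any finite subgroup of the multiplicative group of a field is cyclic.)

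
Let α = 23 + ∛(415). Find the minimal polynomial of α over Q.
m_α(x) = x^3 - 69x^2 + 1587x - 12582

Set β = α - 23 = ∛(415), so β^3 = 415. Then (α - 23)^3 - 415 = 0, i.e. α is a root of g(x) = (x - 23)^3 - 415 = x^3 - 69x^2 + 1587x - 12582. Since g(x) = h(x - 23) where h(x) = x^3 - 415, and h is irreducible over Q (because 415 is not a perfect cube, so h has no rational root, and a monic cubic with no rational root is irreducible), g is also irreducible (irreducibility is preserved under the substitution x → x - 23). Hence m_α(x) = x^3 - 69x^2 + 1587x - 12582.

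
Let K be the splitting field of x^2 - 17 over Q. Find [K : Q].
[K : Q] = 2

f(x) = x^2 - 17 factors as (x - √17)(x + √17). The splitting field is K = Q(√17). Since 17 is squarefree and > 1, it is not a perfect square, so x^2 - 17 is irreducible over Q and [Q(√17) : Q] = 2. Hence [K : Q] = 2.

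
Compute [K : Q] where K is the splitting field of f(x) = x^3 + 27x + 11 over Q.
[K : Q] = 6

By the rational root test, any rational root of the monic integer polynomial f(x) = x^3 + 27x + 11 must be an integer dividing the constant term 11, i.e. one of ±{1, 11}. Evaluating: f(1) = 39, f(-1) = -17, f(11) = 1639, f(-11) = -1617; none is 0, so f has no rational root and is therefore irreducible over Q (a cubic with no linear factor over a field is irreducible). For an irreducible cubic, the Galois group is A_3 or S_3 according as the discriminant disc(f) = -4a^3 - 27b^2 = -4·(27)^3 - 27·(11)^2 = -81999 is or is not a square in Q. Here disc(f) = -81999 is not a perfect square in Q, so the Galois group of f over Q is not contained in A_3 and must be all of S_3. The splitting field has degree |S_3| = 6 over Q, so [K : Q] = 6.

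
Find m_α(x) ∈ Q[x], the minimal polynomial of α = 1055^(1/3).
m_α(x) = x^3 - 1055

α satisfies α^3 = 1055, so x^3 - 1055 annihilates α. By the rational root test, a rational root p/q (in lowest terms) of x^3 - 1055 would satisfy p^3 = 1055 q^3, forcing q = 1 and p^3 = 1055; but 1055 is not a perfect cube, contradiction. A monic cubic over Q with no rational root is irreducible (any nontrivial factorization would include a linear factor). Hence x^3 - 1055 is the minimal polynomial of α, and in particular [Q(α):Q] = 3.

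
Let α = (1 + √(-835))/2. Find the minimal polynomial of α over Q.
m_α(x) = x^2 - x + 209

From 2α - 1 = √(-835), squaring gives (2α - 1)^2 = -835, i.e. 4α^2 - 4α + 1 = -835, so α^2 - α + (1 + 835)/4 = 0. Since -835 ≡ 1 (mod 4), (1 + 835)/4 = 209 ∈ Z. The polynomial x^2 - x + 209 has discriminant 1 - 4·(209) = -835, which is not a perfect square in Q (d = -835 is squarefree and ≠ 1), so x^2 - x + 209 is irreducible over Q. It is the minimal polynomial of α.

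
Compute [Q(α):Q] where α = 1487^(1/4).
[Q(α):Q] = 4

α is a root of x^4 - 1487. By Eisenstein's criterion at the prime p = 1487 (which divides the constant term 1487 but p^2 = 2211169 does not, since 1487 is squarefree), x^4 - 1487 is irreducible over Q. Hence [Q(α):Q] = 4.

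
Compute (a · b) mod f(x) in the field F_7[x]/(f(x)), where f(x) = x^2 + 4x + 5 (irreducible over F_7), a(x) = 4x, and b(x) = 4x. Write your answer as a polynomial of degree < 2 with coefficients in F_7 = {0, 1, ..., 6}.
a · b ≡ 6x + 4 (mod f(x))

Multiply in F_7[x]: a(x)·b(x) = (4x)·(4x) = 2x^2. This has degree ≥ 2, so divide by f(x) over F_7: 2x^2 = (2)·(x^2 + 4x + 5) + (6x + 4). Hence a·b ≡ 6x + 4 (mod f). (F_7[x]/(f) is a field with 7^2 = 49 elements since f is irreducible of degree 2.)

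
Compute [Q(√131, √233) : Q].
[Q(√131, √233) : Q] = 4

[Q(√131):Q] = 2 (min poly x^2 - 131, irreducible since 131 is squarefree > 1). For the top step, suppose √233 ∈ Q(√131), say √233 = c + d√131 with c, d ∈ Q. Squaring: 233 = c^2 + 131d^2 + 2cd√131. Since √131 ∉ Q this forces 2cd = 0. If d = 0 then √233 = c ∈ Q, contradicting 233 squarefree > 1. If c = 0 then 233 = 131d^2, so 131·233 = (131d)^2 is a perfect square in Q — but 131·233 = 30523 is not a perfect square (since 131 and 233 are distinct squarefree integers). Contradiction. Hence √233 ∉ Q(√131), so x^2 - 233 stays irreducible over Q(√131) and [Q(√131, √233) : Q(√131)] = 2. By the tower law, [Q(√131, √233) : Q] = 2 · 2 = 4.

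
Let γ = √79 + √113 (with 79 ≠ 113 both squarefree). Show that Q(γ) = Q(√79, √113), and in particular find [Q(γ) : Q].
[Q(γ) : Q] = 4 (equivalently, Q(γ) = Q(√79, √113))

Obviously Q(γ) ⊆ Q(√79, √113), and [Q(√79, √113):Q] = 4 (since 79, 113 are distinct squarefree integers > 1 with 8927 not a perfect square). To show equality we compute the minimal polynomial of γ. From γ = √79 + √113: γ^2 = 79 + 2√(8927) + 113 = 192 + 2√(8927), so γ^2 - 192 = 2√(8927); squaring, (γ^2 - 192)^2 = 4·8927, i.e. γ^4 - 384γ^2 + 36864 - 35708 = 0, i.e. γ^4 - 384γ^2 + 1156 = 0. So γ is a root of x^4 - 384x^2 + 1156. This polynomial is irreducible over Q: it has no rational root (each ±√79 ± √113 is irrational), and any factorization into two quadratics over Q would force √(8927) ∈ Q (pairing opposite roots) or √79, √113 ∈ Q (other pairings), all impossible. Hence [Q(γ):Q] = 4 = [Q(√79, √113):Q], so Q(γ) = Q(√79, √113).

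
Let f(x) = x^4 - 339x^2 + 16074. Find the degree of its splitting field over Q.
[K : Q] = 4

Solving the quadratic in x^2: x^2 = (339 ± √(339^2 - 4·16074))/2 = (339 ± √50625)/2 = (339 ± 225)/2, giving x^2 = 57 or x^2 = 282. So f(x) = (x^2 - 57)(x^2 - 282) and the roots of f are ±√57, ±√282. Hence the splitting field is K = Q(√57, √282). Since 57 and 282 are distinct squarefree integers > 1, their product 16074 is not a perfect square, so √282 ∉ Q(√57). By the tower law [K:Q] = [Q(√57,√282):Q(√57)] · [Q(√57):Q] = 2 · 2 = 4.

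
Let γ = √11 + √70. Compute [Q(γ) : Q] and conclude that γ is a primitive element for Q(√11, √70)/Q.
[Q(γ) : Q] = 4 (equivalently, Q(γ) = Q(√11, √70))

Obviously Q(γ) ⊆ Q(√11, √70), and [Q(√11, √70):Q] = 4 (since 11, 70 are distinct squarefree integers > 1 with 770 not a perfect square). To show equality we compute the minimal polynomial of γ. From γ = √11 + √70: γ^2 = 11 + 2√(770) + 70 = 81 + 2√(770), so γ^2 - 81 = 2√(770); squaring, (γ^2 - 81)^2 = 4·770, i.e. γ^4 - 162γ^2 + 6561 - 3080 = 0, i.e. γ^4 - 162γ^2 + 3481 = 0. So γ is a root of x^4 - 162x^2 + 3481. This polynomial is irreducible over Q: it has no rational root (each ±√11 ± √70 is irrational), and any factorization into two quadratics over Q would force √(770) ∈ Q (pairing opposite roots) or √11, √70 ∈ Q (other pairings), all impossible. Hence [Q(γ):Q] = 4 = [Q(√11, √70):Q], so Q(γ) = Q(√11, √70).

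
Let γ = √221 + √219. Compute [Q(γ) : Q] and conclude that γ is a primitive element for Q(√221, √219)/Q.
[Q(γ) : Q] = 4 (equivalently, Q(γ) = Q(√221, √219))

Obviously Q(γ) ⊆ Q(√221, √219), and [Q(√221, √219):Q] = 4 (since 221, 219 are distinct squarefree integers > 1 with 48399 not a perfect square). To show equality we compute the minimal polynomial of γ. From γ = √221 + √219: γ^2 = 221 + 2√(48399) + 219 = 440 + 2√(48399), so γ^2 - 440 = 2√(48399); squaring, (γ^2 - 440)^2 = 4·48399, i.e. γ^4 - 880γ^2 + 193600 - 193596 = 0, i.e. γ^4 - 880γ^2 + 4 = 0. So γ is a root of x^4 - 880x^2 + 4. This polynomial is irreducible over Q: it has no rational root (each ±√221 ± √219 is irrational), and any factorization into two quadratics over Q would force √(48399) ∈ Q (pairing opposite roots) or √221, √219 ∈ Q (other pairings), all impossible. Hence [Q(γ):Q] = 4 = [Q(√221, √219):Q], so Q(γ) = Q(√221, √219).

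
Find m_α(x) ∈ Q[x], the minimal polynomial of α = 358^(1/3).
m_α(x) = x^3 - 358

α satisfies α^3 = 358, so x^3 - 358 annihilates α. By the rational root test, a rational root p/q (in lowest terms) of x^3 - 358 would satisfy p^3 = 358 q^3, forcing q = 1 and p^3 = 358; but 358 is not a perfect cube, contradiction. A monic cubic over Q with no rational root is irreducible (any nontrivial factorization would include a linear factor). Hence x^3 - 358 is the minimal polynomial of α, and in particular [Q(α):Q] = 3.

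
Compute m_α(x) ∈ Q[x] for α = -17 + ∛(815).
m_α(x) = x^3 + 51x^2 + 867x + 4098

Set β = α + 17 = ∛(815), so β^3 = 815. Then (α + 17)^3 - 815 = 0, i.e. α is a root of g(x) = (x + 17)^3 - 815 = x^3 + 51x^2 + 867x + 4098. Since g(x) = h(x + 17) where h(x) = x^3 - 815, and h is irreducible over Q (because 815 is not a perfect cube, so h has no rational root, and a monic cubic with no rational root is irreducible), g is also irreducible (irreducibility is preserved under the substitution x → x + 17). Hence m_α(x) = x^3 + 51x^2 + 867x + 4098.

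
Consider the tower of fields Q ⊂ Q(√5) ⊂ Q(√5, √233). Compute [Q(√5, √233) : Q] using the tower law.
[Q(√5, √233) : Q] = 4

[Q(√5):Q] = 2 (min poly x^2 - 5, irreducible since 5 is squarefree > 1). For the top step, suppose √233 ∈ Q(√5), say √233 = c + d√5 with c, d ∈ Q. Squaring: 233 = c^2 + 5d^2 + 2cd√5. Since √5 ∉ Q this forces 2cd = 0. If d = 0 then √233 = c ∈ Q, contradicting 233 squarefree > 1. If c = 0 then 233 = 5d^2, so 5·233 = (5d)^2 is a perfect square in Q — but 5·233 = 1165 is not a perfect square (since 5 and 233 are distinct squarefree integers). Contradiction. Hence √233 ∉ Q(√5), so x^2 - 233 stays irreducible over Q(√5) and [Q(√5, √233) : Q(√5)] = 2. By the tower law, [Q(√5, √233) : Q] = 2 · 2 = 4.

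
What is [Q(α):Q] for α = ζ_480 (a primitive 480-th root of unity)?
[Q(α):Q] = 128

The minimal polynomial of ζ_480 over Q is the 480-th cyclotomic polynomial Φ_480(x), which is irreducible over Q and has degree φ(480) = 128. Hence [Q(α):Q] = φ(480) = 128.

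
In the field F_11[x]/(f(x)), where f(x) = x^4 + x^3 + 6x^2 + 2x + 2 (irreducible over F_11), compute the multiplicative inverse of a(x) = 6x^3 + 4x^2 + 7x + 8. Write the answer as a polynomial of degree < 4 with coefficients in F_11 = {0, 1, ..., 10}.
a(x)^(-1) ≡ 4x^2 + 8x + 6 (mod f(x))

Since f is irreducible over F_11, F_11[x]/(f) is a field and a(x) ≠ 0 has an inverse. Apply the extended Euclidean algorithm to f(x) and a(x) in F_11[x]: f(x) = (2x + 8)·a(x) + (4x^2 + 7x + 4);  a(x) = (7x + 8)·(4x^2 + 7x + 4) + (9). The last nonzero remainder is the constant 9 = gcd(f, a) in F_11. Back-substituting through the division chain expresses 9 = s(x)·a(x) + t(x)·f(x) with s(x) ≡ 3x^2 + 6x + 10 (mod f), so (3x^2 + 6x + 10)·a(x) ≡ 9 (mod f). Multiplying by 9^(-1) ≡ 5 in F_11 gives a(x)^(-1) ≡ 5·(3x^2 + 6x + 10) ≡ 4x^2 + 8x + 6 (mod f). Check: (6x^3 + 4x^2 + 7x + 8)·(4x^2 + 8x + 6) = 2x^5 + 9x^4 + 8x^3 + 2x^2 + 7x + 4 ≡ 1 (mod x^4 + x^3 + 6x^2 + 2x + 2).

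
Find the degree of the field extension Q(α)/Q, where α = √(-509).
[Q(α):Q] = 2

[Q(α):Q] equals the degree of the minimal polynomial of α. Here α^2 = -509 and x^2 + 509 is irreducible (d = -509 is squarefree, ≠ 1, hence not a square), so deg(m_α) = 2. Thus [Q(α):Q] = 2.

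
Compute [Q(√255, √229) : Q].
[Q(√255, √229) : Q] = 4

[Q(√255):Q] = 2 (min poly x^2 - 255, irreducible since 255 is squarefree > 1). For the top step, suppose √229 ∈ Q(√255), say √229 = c + d√255 with c, d ∈ Q. Squaring: 229 = c^2 + 255d^2 + 2cd√255. Since √255 ∉ Q this forces 2cd = 0. If d = 0 then √229 = c ∈ Q, contradicting 229 squarefree > 1. If c = 0 then 229 = 255d^2, so 255·229 = (255d)^2 is a perfect square in Q — but 255·229 = 58395 is not a perfect square (since 255 and 229 are distinct squarefree integers). Contradiction. Hence √229 ∉ Q(√255), so x^2 - 229 stays irreducible over Q(√255) and [Q(√255, √229) : Q(√255)] = 2. By the tower law, [Q(√255, √229) : Q] = 2 · 2 = 4.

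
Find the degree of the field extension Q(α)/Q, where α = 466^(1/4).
[Q(α):Q] = 4

α is a root of x^4 - 466. By Eisenstein's criterion at the prime p = 2 (which divides the constant term 466 but p^2 = 4 does not, since 466 is squarefree), x^4 - 466 is irreducible over Q. Hence [Q(α):Q] = 4.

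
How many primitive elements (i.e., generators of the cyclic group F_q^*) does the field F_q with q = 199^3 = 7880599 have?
There are φ(7880598) = 2387880 primitive elements

F_q^* is cyclic of order q - 1 = 7880598. A cyclic group of order m has exactly φ(m) generators. Here m = 7880598 = 2 · 3^3 · 11 · 13267, so the number of primitive elements is φ(7880598) = 2387880.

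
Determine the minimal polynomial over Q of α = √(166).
m_α(x) = x^2 - 166

α satisfies α^2 - 166 = 0, so x^2 - 166 annihilates α. Since d = 166 is squarefree and ≠ 1, it is not a perfect square in Q, so x^2 - 166 has no rational root and is therefore irreducible over Q (a degree-2 polynomial over a field is irreducible iff it has no root). Hence m_α(x) = x^2 - 166.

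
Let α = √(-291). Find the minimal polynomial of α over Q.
m_α(x) = x^2 + 291

α satisfies α^2 + 291 = 0, so x^2 + 291 annihilates α. Since d = -291 is squarefree and ≠ 1, it is not a perfect square in Q, so x^2 + 291 has no rational root and is therefore irreducible over Q (a degree-2 polynomial over a field is irreducible iff it has no root). Hence m_α(x) = x^2 + 291.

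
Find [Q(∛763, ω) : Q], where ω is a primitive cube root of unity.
[Q(∛763, ω) : Q] = 6

[Q(∛763):Q] = 3 (min poly x^3 - 763, irreducible since 763 is not a perfect cube). [Q(ω):Q] = 2 (min poly x^2 + x + 1). Since Q(∛763) ⊂ R and ω ∉ R, we have ω ∉ Q(∛763), so x^2 + x + 1 remains irreducible over Q(∛763) and [Q(∛763, ω) : Q(∛763)] = 2. By the tower law, [Q(∛763, ω) : Q] = 3 · 2 = 6. (In fact Q(∛763, ω) is the splitting field of x^3 - 763 over Q.)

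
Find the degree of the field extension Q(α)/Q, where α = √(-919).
[Q(α):Q] = 2

[Q(α):Q] equals the degree of the minimal polynomial of α. Here α^2 = -919 and x^2 + 919 is irreducible (d = -919 is squarefree, ≠ 1, hence not a square), so deg(m_α) = 2. Thus [Q(α):Q] = 2.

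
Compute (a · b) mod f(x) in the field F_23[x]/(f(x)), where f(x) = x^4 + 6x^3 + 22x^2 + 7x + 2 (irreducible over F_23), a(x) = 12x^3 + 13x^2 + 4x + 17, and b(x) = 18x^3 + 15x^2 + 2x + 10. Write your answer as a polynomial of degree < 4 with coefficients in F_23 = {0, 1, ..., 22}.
a · b ≡ 9x^3 + 20x^2 + 3 (mod f(x))

Multiply in F_23[x]: a(x)·b(x) = (12x^3 + 13x^2 + 4x + 17)·(18x^3 + 15x^2 + 2x + 10) = 9x^6 + 15x^4 + 6x^3 + 2x^2 + 5x + 9. This has degree ≥ 4, so divide by f(x) over F_23: 9x^6 + 15x^4 + 6x^3 + 2x^2 + 5x + 9 = (9x^2 + 15x + 3)·(x^4 + 6x^3 + 22x^2 + 7x + 2) + (9x^3 + 20x^2 + 3). Hence a·b ≡ 9x^3 + 20x^2 + 3 (mod f). (F_23[x]/(f) is a field with 23^4 = 279841 elements since f is irreducible of degree 4.)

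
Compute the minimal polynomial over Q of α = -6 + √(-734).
m_α(x) = x^2 + 12x + 770

From α + 6 = √(-734), squaring gives (α + 6)^2 = -734, i.e. α^2 + 12α + 36 = -734, so α^2 + 12α + 770 = 0. The discriminant of x^2 + 12x + 770 is (12)^2 - 4·(770) = 144 - 3080 = -2936, and 4·(-734) is not a perfect square in Q since -734 is squarefree and ≠ 1. Hence x^2 + 12x + 770 is irreducible over Q and is the minimal polynomial of α.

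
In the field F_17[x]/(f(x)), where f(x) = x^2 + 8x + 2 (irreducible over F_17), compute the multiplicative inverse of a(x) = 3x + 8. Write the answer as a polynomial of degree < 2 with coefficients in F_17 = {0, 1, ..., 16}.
a(x)^(-1) ≡ 11x + 2 (mod f(x))

Since f is irreducible over F_17, F_17[x]/(f) is a field and a(x) ≠ 0 has an inverse. Apply the extended Euclidean algorithm to f(x) and a(x) in F_17[x]: f(x) = (6x + 15)·a(x) + (1). The last nonzero remainder is the constant 1 = gcd(f, a) in F_17. Back-substituting through the division chain expresses 1 = s(x)·a(x) + t(x)·f(x) with s(x) ≡ 11x + 2 (mod f), so a(x)^(-1) ≡ s(x) = 11x + 2 (mod f). Check: (3x + 8)·(11x + 2) = 16x^2 + 9x + 16 ≡ 1 (mod x^2 + 8x + 2).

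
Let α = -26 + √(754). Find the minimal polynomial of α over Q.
m_α(x) = x^2 + 52x - 78

From α + 26 = √(754), squaring gives (α + 26)^2 = 754, i.e. α^2 + 52α + 676 = 754, so α^2 + 52α - 78 = 0. The discriminant of x^2 + 52x - 78 is (52)^2 - 4·(-78) = 2704 + 312 = 3016, and 4·(754) is not a perfect square in Q since 754 is squarefree and ≠ 1. Hence x^2 + 52x - 78 is irreducible over Q and is the minimal polynomial of α.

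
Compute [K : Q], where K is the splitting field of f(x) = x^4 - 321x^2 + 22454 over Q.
[K : Q] = 4

Solving the quadratic in x^2: x^2 = (321 ± √(321^2 - 4·22454))/2 = (321 ± √13225)/2 = (321 ± 115)/2, giving x^2 = 103 or x^2 = 218. So f(x) = (x^2 - 103)(x^2 - 218) and the roots of f are ±√103, ±√218. Hence the splitting field is K = Q(√103, √218). Since 103 and 218 are distinct squarefree integers > 1, their product 22454 is not a perfect square, so √218 ∉ Q(√103). By the tower law [K:Q] = [Q(√103,√218):Q(√103)] · [Q(√103):Q] = 2 · 2 = 4.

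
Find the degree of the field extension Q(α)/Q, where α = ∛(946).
[Q(α):Q] = 3

The minimal polynomial of α is x^3 - 946, irreducible over Q since 946 is not a perfect cube (so x^3 - 946 has no rational root). Hence [Q(α):Q] = deg(m_α) = 3.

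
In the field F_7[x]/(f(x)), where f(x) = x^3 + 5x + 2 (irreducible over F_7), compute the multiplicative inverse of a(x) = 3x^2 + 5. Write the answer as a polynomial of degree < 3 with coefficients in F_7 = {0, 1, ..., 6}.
a(x)^(-1) ≡ 5x^2 + 4x + 5 (mod f(x))

Since f is irreducible over F_7, F_7[x]/(f) is a field and a(x) ≠ 0 has an inverse. Apply the extended Euclidean algorithm to f(x) and a(x) in F_7[x]: f(x) = (5x)·a(x) + (x + 2);  a(x) = (3x + 1)·(x + 2) + (3). The last nonzero remainder is the constant 3 = gcd(f, a) in F_7. Back-substituting through the division chain expresses 3 = s(x)·a(x) + t(x)·f(x) with s(x) ≡ x^2 + 5x + 1 (mod f), so (x^2 + 5x + 1)·a(x) ≡ 3 (mod f). Multiplying by 3^(-1) ≡ 5 in F_7 gives a(x)^(-1) ≡ 5·(x^2 + 5x + 1) ≡ 5x^2 + 4x + 5 (mod f). Check: (3x^2 + 5)·(5x^2 + 4x + 5) = x^4 + 5x^3 + 5x^2 + 6x + 4 ≡ 1 (mod x^3 + 5x + 2).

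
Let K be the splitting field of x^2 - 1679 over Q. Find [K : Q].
[K : Q] = 2

f(x) = x^2 - 1679 factors as (x - √1679)(x + √1679). The splitting field is K = Q(√1679). Since 1679 is squarefree and > 1, it is not a perfect square, so x^2 - 1679 is irreducible over Q and [Q(√1679) : Q] = 2. Hence [K : Q] = 2.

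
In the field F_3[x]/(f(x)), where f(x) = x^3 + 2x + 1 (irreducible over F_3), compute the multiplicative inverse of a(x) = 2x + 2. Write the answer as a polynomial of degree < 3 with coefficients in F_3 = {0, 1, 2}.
a(x)^(-1) ≡ x^2 + 2x (mod f(x))

Since f is irreducible over F_3, F_3[x]/(f) is a field and a(x) ≠ 0 has an inverse. Apply the extended Euclidean algorithm to f(x) and a(x) in F_3[x]: f(x) = (2x^2 + x)·a(x) + (1). The last nonzero remainder is the constant 1 = gcd(f, a) in F_3. Back-substituting through the division chain expresses 1 = s(x)·a(x) + t(x)·f(x) with s(x) ≡ x^2 + 2x (mod f), so a(x)^(-1) ≡ s(x) = x^2 + 2x (mod f). Check: (2x + 2)·(x^2 + 2x) = 2x^3 + x ≡ 1 (mod x^3 + 2x + 1).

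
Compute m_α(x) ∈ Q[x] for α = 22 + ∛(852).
m_α(x) = x^3 - 66x^2 + 1452x - 11500

Set β = α - 22 = ∛(852), so β^3 = 852. Then (α - 22)^3 - 852 = 0, i.e. α is a root of g(x) = (x - 22)^3 - 852 = x^3 - 66x^2 + 1452x - 11500. Since g(x) = h(x - 22) where h(x) = x^3 - 852, and h is irreducible over Q (because 852 is not a perfect cube, so h has no rational root, and a monic cubic with no rational root is irreducible), g is also irreducible (irreducibility is preserved under the substitution x → x - 22). Hence m_α(x) = x^3 - 66x^2 + 1452x - 11500.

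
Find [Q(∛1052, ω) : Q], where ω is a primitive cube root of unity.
[Q(∛1052, ω) : Q] = 6

[Q(∛1052):Q] = 3 (min poly x^3 - 1052, irreducible since 1052 is not a perfect cube). [Q(ω):Q] = 2 (min poly x^2 + x + 1). Since Q(∛1052) ⊂ R and ω ∉ R, we have ω ∉ Q(∛1052), so x^2 + x + 1 remains irreducible over Q(∛1052) and [Q(∛1052, ω) : Q(∛1052)] = 2. By the tower law, [Q(∛1052, ω) : Q] = 3 · 2 = 6. (In fact Q(∛1052, ω) is the splitting field of x^3 - 1052 over Q.)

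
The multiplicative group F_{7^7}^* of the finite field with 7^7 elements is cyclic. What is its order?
|F_{7^7}^*| = 823542

F_{7^7} has 7^7 = 823543 elements; its multiplicative group consists of all nonzero elements, so |F_{7^7}^*| = 823543 - 1 = 823542. (It is cyclic since any finite subgroup of the multiplicative group of a field is cyclic.)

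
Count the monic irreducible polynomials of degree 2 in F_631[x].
There are 198765 monic irreducible polynomials of degree 2 over F_631

Each element of F_{631^2} that lies in no proper subfield is a root of exactly one monic irreducible of degree 2 over F_631, and each such polynomial has 2 distinct roots in F_{631^2}. By Möbius inversion the count is N_631(2) = (1/2) Σ_{d|2} μ(2/d) · 631^d = (1/2)(μ(2)·631^1 + μ(1)·631^2) = 397530/2 = 198765.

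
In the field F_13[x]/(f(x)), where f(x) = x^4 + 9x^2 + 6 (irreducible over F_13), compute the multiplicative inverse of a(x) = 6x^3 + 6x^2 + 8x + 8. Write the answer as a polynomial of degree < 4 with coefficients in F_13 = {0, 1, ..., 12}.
a(x)^(-1) ≡ 5x + 8 (mod f(x))

Since f is irreducible over F_13, F_13[x]/(f) is a field and a(x) ≠ 0 has an inverse. Apply the extended Euclidean algorithm to f(x) and a(x) in F_13[x]: f(x) = (11x + 2)·a(x) + (3). The last nonzero remainder is the constant 3 = gcd(f, a) in F_13. Back-substituting through the division chain expresses 3 = s(x)·a(x) + t(x)·f(x) with s(x) ≡ 2x + 11 (mod f), so (2x + 11)·a(x) ≡ 3 (mod f). Multiplying by 3^(-1) ≡ 9 in F_13 gives a(x)^(-1) ≡ 9·(2x + 11) ≡ 5x + 8 (mod f). Check: (6x^3 + 6x^2 + 8x + 8)·(5x + 8) = 4x^4 + 10x^2 + 12 ≡ 1 (mod x^4 + 9x^2 + 6).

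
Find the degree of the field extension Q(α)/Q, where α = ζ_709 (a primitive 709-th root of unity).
[Q(α):Q] = 708

The minimal polynomial of ζ_709 over Q is the 709-th cyclotomic polynomial Φ_709(x), which is irreducible over Q and has degree φ(709) = 708. Hence [Q(α):Q] = φ(709) = 708.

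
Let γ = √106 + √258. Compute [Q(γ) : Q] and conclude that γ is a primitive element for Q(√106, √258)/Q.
[Q(γ) : Q] = 4 (equivalently, Q(γ) = Q(√106, √258))

Obviously Q(γ) ⊆ Q(√106, √258), and [Q(√106, √258):Q] = 4 (since 106, 258 are distinct squarefree integers > 1 with 27348 not a perfect square). To show equality we compute the minimal polynomial of γ. From γ = √106 + √258: γ^2 = 106 + 2√(27348) + 258 = 364 + 2√(27348), so γ^2 - 364 = 2√(27348); squaring, (γ^2 - 364)^2 = 4·27348, i.e. γ^4 - 728γ^2 + 132496 - 109392 = 0, i.e. γ^4 - 728γ^2 + 23104 = 0. So γ is a root of x^4 - 728x^2 + 23104. This polynomial is irreducible over Q: it has no rational root (each ±√106 ± √258 is irrational), and any factorization into two quadratics over Q would force √(27348) ∈ Q (pairing opposite roots) or √106, √258 ∈ Q (other pairings), all impossible. Hence [Q(γ):Q] = 4 = [Q(√106, √258):Q], so Q(γ) = Q(√106, √258).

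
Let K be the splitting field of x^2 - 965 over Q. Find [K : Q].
[K : Q] = 2

f(x) = x^2 - 965 factors as (x - √965)(x + √965). The splitting field is K = Q(√965). Since 965 is squarefree and > 1, it is not a perfect square, so x^2 - 965 is irreducible over Q and [Q(√965) : Q] = 2. Hence [K : Q] = 2.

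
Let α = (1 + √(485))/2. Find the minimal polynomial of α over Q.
m_α(x) = x^2 - x - 121

From 2α - 1 = √(485), squaring gives (2α - 1)^2 = 485, i.e. 4α^2 - 4α + 1 = 485, so α^2 - α + (1 - 485)/4 = 0. Since 485 ≡ 1 (mod 4), (1 - 485)/4 = -121 ∈ Z. The polynomial x^2 - x - 121 has discriminant 1 - 4·(-121) = 485, which is not a perfect square in Q (d = 485 is squarefree and ≠ 1), so x^2 - x - 121 is irreducible over Q. It is the minimal polynomial of α.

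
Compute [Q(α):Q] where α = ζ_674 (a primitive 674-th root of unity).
[Q(α):Q] = 336

The minimal polynomial of ζ_674 over Q is the 674-th cyclotomic polynomial Φ_674(x), which is irreducible over Q and has degree φ(674) = 336. Hence [Q(α):Q] = φ(674) = 336.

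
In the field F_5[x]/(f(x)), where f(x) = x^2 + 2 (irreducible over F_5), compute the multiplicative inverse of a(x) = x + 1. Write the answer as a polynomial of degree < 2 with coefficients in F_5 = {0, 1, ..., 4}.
a(x)^(-1) ≡ 3x + 2 (mod f(x))

Since f is irreducible over F_5, F_5[x]/(f) is a field and a(x) ≠ 0 has an inverse. Apply the extended Euclidean algorithm to f(x) and a(x) in F_5[x]: f(x) = (x + 4)·a(x) + (3). The last nonzero remainder is the constant 3 = gcd(f, a) in F_5. Back-substituting through the division chain expresses 3 = s(x)·a(x) + t(x)·f(x) with s(x) ≡ 4x + 1 (mod f), so (4x + 1)·a(x) ≡ 3 (mod f). Multiplying by 3^(-1) ≡ 2 in F_5 gives a(x)^(-1) ≡ 2·(4x + 1) ≡ 3x + 2 (mod f). Check: (x + 1)·(3x + 2) = 3x^2 + 2 ≡ 1 (mod x^2 + 2).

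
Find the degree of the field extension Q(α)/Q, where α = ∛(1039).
[Q(α):Q] = 3

The minimal polynomial of α is x^3 - 1039, irreducible over Q since 1039 is not a perfect cube (so x^3 - 1039 has no rational root). Hence [Q(α):Q] = deg(m_α) = 3.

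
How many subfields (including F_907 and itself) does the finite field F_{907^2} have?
F_{907^2} has 2 subfields

The subfields of F_{p^n} are exactly the fields F_{p^d} for d | n (each is the fixed field of the unique index-d subgroup of Gal(F_{p^n}/F_p) ≅ Z/nZ). The divisors of n = 2 are {1, 2}, giving 2 subfields: F_{907^1}, F_{907^2}.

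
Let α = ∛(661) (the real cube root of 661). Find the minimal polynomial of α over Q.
m_α(x) = x^3 - 661

α satisfies α^3 = 661, so x^3 - 661 annihilates α. By the rational root test, a rational root p/q (in lowest terms) of x^3 - 661 would satisfy p^3 = 661 q^3, forcing q = 1 and p^3 = 661; but 661 is not a perfect cube, contradiction. A monic cubic over Q with no rational root is irreducible (any nontrivial factorization would include a linear factor). Hence x^3 - 661 is the minimal polynomial of α, and in particular [Q(α):Q] = 3.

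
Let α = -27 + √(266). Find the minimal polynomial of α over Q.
m_α(x) = x^2 + 54x + 463

From α + 27 = √(266), squaring gives (α + 27)^2 = 266, i.e. α^2 + 54α + 729 = 266, so α^2 + 54α + 463 = 0. The discriminant of x^2 + 54x + 463 is (54)^2 - 4·(463) = 2916 - 1852 = 1064, and 4·(266) is not a perfect square in Q since 266 is squarefree and ≠ 1. Hence x^2 + 54x + 463 is irreducible over Q and is the minimal polynomial of α.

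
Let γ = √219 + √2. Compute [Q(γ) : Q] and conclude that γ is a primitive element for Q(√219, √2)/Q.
[Q(γ) : Q] = 4 (equivalently, Q(γ) = Q(√219, √2))

Obviously Q(γ) ⊆ Q(√219, √2), and [Q(√219, √2):Q] = 4 (since 219, 2 are distinct squarefree integers > 1 with 438 not a perfect square). To show equality we compute the minimal polynomial of γ. From γ = √219 + √2: γ^2 = 219 + 2√(438) + 2 = 221 + 2√(438), so γ^2 - 221 = 2√(438); squaring, (γ^2 - 221)^2 = 4·438, i.e. γ^4 - 442γ^2 + 48841 - 1752 = 0, i.e. γ^4 - 442γ^2 + 47089 = 0. So γ is a root of x^4 - 442x^2 + 47089. This polynomial is irreducible over Q: it has no rational root (each ±√219 ± √2 is irrational), and any factorization into two quadratics over Q would force √(438) ∈ Q (pairing opposite roots) or √219, √2 ∈ Q (other pairings), all impossible. Hence [Q(γ):Q] = 4 = [Q(√219, √2):Q], so Q(γ) = Q(√219, √2).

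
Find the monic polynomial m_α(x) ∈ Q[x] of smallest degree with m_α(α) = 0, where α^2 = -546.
m_α(x) = x^2 + 546

α satisfies α^2 + 546 = 0, so x^2 + 546 annihilates α. Since d = -546 is squarefree and ≠ 1, it is not a perfect square in Q, so x^2 + 546 has no rational root and is therefore irreducible over Q (a degree-2 polynomial over a field is irreducible iff it has no root). Hence m_α(x) = x^2 + 546.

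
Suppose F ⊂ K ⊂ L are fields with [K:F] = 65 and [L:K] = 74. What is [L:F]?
[L:F] = 4810

The tower law says that for any tower of field extensions F ⊂ K ⊂ L with finite degrees, [L:F] = [L:K] · [K:F]. Here this gives [L:F] = 74 · 65 = 4810.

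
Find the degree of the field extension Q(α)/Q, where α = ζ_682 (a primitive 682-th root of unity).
[Q(α):Q] = 300

The minimal polynomial of ζ_682 over Q is the 682-th cyclotomic polynomial Φ_682(x), which is irreducible over Q and has degree φ(682) = 300. Hence [Q(α):Q] = φ(682) = 300.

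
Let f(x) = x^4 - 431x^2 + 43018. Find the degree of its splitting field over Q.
[K : Q] = 4

Solving the quadratic in x^2: x^2 = (431 ± √(431^2 - 4·43018))/2 = (431 ± √13689)/2 = (431 ± 117)/2, giving x^2 = 274 or x^2 = 157. So f(x) = (x^2 - 274)(x^2 - 157) and the roots of f are ±√274, ±√157. Hence the splitting field is K = Q(√274, √157). Since 274 and 157 are distinct squarefree integers > 1, their product 43018 is not a perfect square, so √157 ∉ Q(√274). By the tower law [K:Q] = [Q(√274,√157):Q(√274)] · [Q(√274):Q] = 2 · 2 = 4.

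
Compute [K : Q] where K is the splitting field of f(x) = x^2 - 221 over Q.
[K : Q] = 2

f(x) = x^2 - 221 factors as (x - √221)(x + √221). The splitting field is K = Q(√221). Since 221 is squarefree and > 1, it is not a perfect square, so x^2 - 221 is irreducible over Q and [Q(√221) : Q] = 2. Hence [K : Q] = 2.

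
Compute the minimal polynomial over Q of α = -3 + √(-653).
m_α(x) = x^2 + 6x + 662

From α + 3 = √(-653), squaring gives (α + 3)^2 = -653, i.e. α^2 + 6α + 9 = -653, so α^2 + 6α + 662 = 0. The discriminant of x^2 + 6x + 662 is (6)^2 - 4·(662) = 36 - 2648 = -2612, and 4·(-653) is not a perfect square in Q since -653 is squarefree and ≠ 1. Hence x^2 + 6x + 662 is irreducible over Q and is the minimal polynomial of α.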